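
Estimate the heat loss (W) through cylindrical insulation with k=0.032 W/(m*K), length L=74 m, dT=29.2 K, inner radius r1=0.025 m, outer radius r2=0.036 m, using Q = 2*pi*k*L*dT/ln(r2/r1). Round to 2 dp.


Q = 2*pi*0.032*74*29.2/ln(0.036/0.025) = 1191.45 W

1191.45 W


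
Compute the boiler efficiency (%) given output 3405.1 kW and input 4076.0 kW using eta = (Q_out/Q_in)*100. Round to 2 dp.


eta = (3405.1/4076.0)*100 = 83.54 %

83.54 %


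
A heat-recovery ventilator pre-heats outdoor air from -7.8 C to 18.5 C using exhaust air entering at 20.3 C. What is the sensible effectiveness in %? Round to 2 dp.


eff = (18.5-(-7.8))/(20.3-(-7.8))*100 = 93.59 %

93.59 %


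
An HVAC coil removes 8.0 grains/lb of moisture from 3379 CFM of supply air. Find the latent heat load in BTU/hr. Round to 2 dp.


Q = 0.68 * 3379 * 8.0 = 18381.76 BTU/hr

18381.76 BTU/hr


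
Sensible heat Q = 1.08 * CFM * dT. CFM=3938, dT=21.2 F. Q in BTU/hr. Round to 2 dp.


Q = 1.08 * 3938 * 21.2 = 90164.45 BTU/hr

90164.45 BTU/hr


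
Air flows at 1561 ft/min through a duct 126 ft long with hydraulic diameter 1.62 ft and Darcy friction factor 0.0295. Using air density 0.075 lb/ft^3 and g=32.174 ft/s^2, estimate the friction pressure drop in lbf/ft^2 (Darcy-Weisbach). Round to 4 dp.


v_fps = 1561/60 = 26.0167 ft/s
dp = 0.0295*(126/1.62)*0.075*26.0167^2/(2*32.174) = 1.8101 lbf/ft^2

1.8101 lbf/ft^2


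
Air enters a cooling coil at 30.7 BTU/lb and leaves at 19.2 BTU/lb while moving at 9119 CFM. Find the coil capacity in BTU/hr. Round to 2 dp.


Q = 4.5 * 9119 * (30.7 - 19.2) = 471908.25 BTU/hr

471908.25 BTU/hr


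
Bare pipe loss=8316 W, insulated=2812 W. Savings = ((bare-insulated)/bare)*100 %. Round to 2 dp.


Savings = ((8316-2812)/8316)*100 = 66.19 %

66.19 %


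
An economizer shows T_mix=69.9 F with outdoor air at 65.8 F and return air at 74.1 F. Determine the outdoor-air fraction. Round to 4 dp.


frac = (69.9 - 74.1) / (65.8 - 74.1) = 0.5060

0.5060


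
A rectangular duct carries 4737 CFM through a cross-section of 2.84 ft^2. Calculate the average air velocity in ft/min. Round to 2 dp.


V = 4737 / 2.84 = 1667.96 ft/min

1667.96 ft/min


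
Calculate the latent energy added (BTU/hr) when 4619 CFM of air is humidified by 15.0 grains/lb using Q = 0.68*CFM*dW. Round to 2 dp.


Q = 0.68 * 4619 * 15.0 = 47113.80 BTU/hr

47113.80 BTU/hr


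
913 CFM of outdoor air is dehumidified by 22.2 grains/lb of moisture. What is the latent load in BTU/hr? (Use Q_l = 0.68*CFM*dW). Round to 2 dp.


Q = 0.68 * 913 * 22.2 = 13782.65 BTU/hr

13782.65 BTU/hr


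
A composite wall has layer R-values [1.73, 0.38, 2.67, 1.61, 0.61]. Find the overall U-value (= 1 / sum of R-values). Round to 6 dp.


R_total = 1.73 + 0.38 + 2.67 + 1.61 + 0.61 = 7.00
U = 1/7.00 = 0.142857

0.142857


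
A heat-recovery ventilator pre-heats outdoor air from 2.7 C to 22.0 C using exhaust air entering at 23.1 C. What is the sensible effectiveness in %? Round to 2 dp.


eff = (22.0-2.7)/(23.1-2.7)*100 = 94.61 %

94.61 %


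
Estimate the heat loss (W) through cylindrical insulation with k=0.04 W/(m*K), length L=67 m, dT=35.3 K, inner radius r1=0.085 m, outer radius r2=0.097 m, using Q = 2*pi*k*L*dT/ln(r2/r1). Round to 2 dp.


Q = 2*pi*0.04*67*35.3/ln(0.097/0.085) = 4501.10 W

4501.10 W


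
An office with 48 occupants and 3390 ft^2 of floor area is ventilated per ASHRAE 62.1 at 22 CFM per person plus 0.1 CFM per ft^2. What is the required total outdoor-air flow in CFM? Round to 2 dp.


Total = 48*22 + 3390*0.1 = 1395.00 CFM

1395.00 CFM


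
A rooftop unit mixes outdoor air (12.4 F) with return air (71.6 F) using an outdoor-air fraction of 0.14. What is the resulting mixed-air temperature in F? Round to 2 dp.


T_mix = 0.14*12.4 + 0.86*71.6 = 63.31 F

63.31 F


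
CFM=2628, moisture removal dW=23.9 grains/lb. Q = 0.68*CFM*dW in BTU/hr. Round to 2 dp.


Q = 0.68 * 2628 * 23.9 = 42710.26 BTU/hr

42710.26 BTU/hr


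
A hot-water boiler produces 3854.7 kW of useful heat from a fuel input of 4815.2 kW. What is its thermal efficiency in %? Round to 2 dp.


eta = (3854.7/4815.2)*100 = 80.05 %

80.05 %


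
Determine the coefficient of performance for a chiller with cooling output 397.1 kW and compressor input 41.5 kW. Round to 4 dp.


COP = 397.1 / 41.5 = 9.5687

9.5687


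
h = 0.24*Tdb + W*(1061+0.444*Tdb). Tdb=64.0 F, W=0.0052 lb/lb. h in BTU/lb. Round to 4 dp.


h = 0.24*64.0 + 0.0052*(1061+0.444*64.0) = 21.0250 BTU/lb

21.0250 BTU/lb


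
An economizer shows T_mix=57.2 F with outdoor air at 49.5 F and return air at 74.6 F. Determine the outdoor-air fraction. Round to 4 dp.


frac = (57.2 - 74.6) / (49.5 - 74.6) = 0.6932

0.6932


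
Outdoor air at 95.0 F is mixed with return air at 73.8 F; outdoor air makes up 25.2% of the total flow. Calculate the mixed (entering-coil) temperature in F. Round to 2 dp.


T_mix = 73.8 + (25.2/100)*(95.0-73.8) = 79.14 F

79.14 F


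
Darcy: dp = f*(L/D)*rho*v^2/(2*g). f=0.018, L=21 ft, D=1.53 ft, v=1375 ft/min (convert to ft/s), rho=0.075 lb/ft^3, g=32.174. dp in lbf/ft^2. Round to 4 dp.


v_fps = 1375/60 = 22.9167 ft/s
dp = 0.018*(21/1.53)*0.075*22.9167^2/(2*32.174) = 0.1512 lbf/ft^2

0.1512 lbf/ft^2


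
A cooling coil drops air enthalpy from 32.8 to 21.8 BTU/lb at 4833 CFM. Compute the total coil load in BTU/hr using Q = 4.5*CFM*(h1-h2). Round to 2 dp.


Q = 4.5 * 4833 * (32.8 - 21.8) = 239233.50 BTU/hr

239233.50 BTU/hr


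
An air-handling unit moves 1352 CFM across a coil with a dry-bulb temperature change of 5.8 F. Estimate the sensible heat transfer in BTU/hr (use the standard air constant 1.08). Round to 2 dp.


Q = 1.08 * 1352 * 5.8 = 8468.93 BTU/hr

8468.93 BTU/hr


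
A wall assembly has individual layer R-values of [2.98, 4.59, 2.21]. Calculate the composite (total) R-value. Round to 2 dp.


R_total = 2.98 + 4.59 + 2.21 = 9.78

9.78


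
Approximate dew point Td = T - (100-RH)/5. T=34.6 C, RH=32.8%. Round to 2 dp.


Td = 34.6 - (100-32.8)/5 = 21.16 C

21.16 C


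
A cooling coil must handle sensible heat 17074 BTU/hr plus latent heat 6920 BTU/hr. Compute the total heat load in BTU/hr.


Qt = 17074 + 6920 = 23994 BTU/hr

23994 BTU/hr


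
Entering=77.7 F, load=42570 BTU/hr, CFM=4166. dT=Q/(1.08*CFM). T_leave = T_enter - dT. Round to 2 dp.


dT = 42570/(1.08*4166) = 9.4615
T_leave = 77.7 - 9.4615 = 68.24 F

68.24 F


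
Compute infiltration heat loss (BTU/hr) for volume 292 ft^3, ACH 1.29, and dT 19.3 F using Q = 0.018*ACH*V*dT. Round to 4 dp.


Q = 0.018 * 1.29 * 292 * 19.3 = 130.8586 BTU/hr

130.8586 BTU/hr


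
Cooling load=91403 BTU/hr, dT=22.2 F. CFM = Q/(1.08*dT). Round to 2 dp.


CFM = 91403 / (1.08 * 22.2) = 3812.27

3812.27 CFM


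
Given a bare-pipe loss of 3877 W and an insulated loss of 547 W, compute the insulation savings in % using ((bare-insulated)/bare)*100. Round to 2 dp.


Savings = ((3877-547)/3877)*100 = 85.89 %

85.89 %


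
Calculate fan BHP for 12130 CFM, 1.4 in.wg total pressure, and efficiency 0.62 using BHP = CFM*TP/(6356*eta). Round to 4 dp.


BHP = 12130 * 1.4 / (6356 * 0.62) = 4.3094 hp

4.3094 hp


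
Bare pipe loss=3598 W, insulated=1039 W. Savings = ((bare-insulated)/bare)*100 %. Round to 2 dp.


Savings = ((3598-1039)/3598)*100 = 71.12 %

71.12 %


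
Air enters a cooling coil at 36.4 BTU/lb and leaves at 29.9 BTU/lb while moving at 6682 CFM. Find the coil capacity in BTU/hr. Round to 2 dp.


Q = 4.5 * 6682 * (36.4 - 29.9) = 195448.50 BTU/hr

195448.50 BTU/hr


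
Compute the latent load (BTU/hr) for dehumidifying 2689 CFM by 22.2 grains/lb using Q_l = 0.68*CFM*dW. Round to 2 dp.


Q = 0.68 * 2689 * 22.2 = 40593.14 BTU/hr

40593.14 BTU/hr


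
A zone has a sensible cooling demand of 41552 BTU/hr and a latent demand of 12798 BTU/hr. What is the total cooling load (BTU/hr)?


Qt = 41552 + 12798 = 54350 BTU/hr

54350 BTU/hr


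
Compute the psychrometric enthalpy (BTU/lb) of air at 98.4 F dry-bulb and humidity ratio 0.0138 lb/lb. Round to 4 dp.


h = 0.24*98.4 + 0.0138*(1061+0.444*98.4) = 38.8607 BTU/lb

38.8607 BTU/lb


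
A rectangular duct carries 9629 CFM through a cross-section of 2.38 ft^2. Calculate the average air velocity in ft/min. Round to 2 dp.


V = 9629 / 2.38 = 4045.80 ft/min

4045.80 ft/min


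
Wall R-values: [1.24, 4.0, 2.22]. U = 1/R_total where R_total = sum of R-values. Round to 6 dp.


R_total = 1.24 + 4.0 + 2.22 = 7.46
U = 1/7.46 = 0.134048

0.134048


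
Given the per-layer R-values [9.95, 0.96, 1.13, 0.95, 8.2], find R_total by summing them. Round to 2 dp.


R_total = 9.95 + 0.96 + 1.13 + 0.95 + 8.2 = 21.19

21.19


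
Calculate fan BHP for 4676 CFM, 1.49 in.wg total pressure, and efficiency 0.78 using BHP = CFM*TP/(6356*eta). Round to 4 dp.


BHP = 4676 * 1.49 / (6356 * 0.78) = 1.4053 hp

1.4053 hp


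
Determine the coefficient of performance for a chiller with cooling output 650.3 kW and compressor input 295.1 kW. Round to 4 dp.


COP = 650.3 / 295.1 = 2.2037

2.2037


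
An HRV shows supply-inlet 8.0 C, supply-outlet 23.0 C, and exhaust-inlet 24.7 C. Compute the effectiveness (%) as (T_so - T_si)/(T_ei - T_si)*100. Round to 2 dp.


eff = (23.0-8.0)/(24.7-8.0)*100 = 89.82 %

89.82 %


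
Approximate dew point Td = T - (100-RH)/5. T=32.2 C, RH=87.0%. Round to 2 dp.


Td = 32.2 - (100-87.0)/5 = 29.60 C

29.60 C


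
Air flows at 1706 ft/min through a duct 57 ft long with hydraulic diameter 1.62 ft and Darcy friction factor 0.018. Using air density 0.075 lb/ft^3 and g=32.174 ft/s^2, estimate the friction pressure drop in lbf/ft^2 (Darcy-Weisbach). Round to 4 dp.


v_fps = 1706/60 = 28.4333 ft/s
dp = 0.018*(57/1.62)*0.075*28.4333^2/(2*32.174) = 0.5968 lbf/ft^2

0.5968 lbf/ft^2


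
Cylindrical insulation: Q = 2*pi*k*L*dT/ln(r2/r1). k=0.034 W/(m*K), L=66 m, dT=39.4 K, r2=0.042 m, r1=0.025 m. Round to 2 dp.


Q = 2*pi*0.034*66*39.4/ln(0.042/0.025) = 1070.79 W

1070.79 W


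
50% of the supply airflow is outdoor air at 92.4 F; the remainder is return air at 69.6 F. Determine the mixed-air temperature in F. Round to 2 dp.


T_mix = 0.5*92.4 + 0.5*69.6 = 81.00 F

81.00 F


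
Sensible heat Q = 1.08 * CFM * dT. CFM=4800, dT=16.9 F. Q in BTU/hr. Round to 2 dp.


Q = 1.08 * 4800 * 16.9 = 87609.60 BTU/hr

87609.60 BTU/hr


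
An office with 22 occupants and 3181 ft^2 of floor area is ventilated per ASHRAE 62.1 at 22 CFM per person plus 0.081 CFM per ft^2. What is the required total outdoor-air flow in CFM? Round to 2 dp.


Total = 22*22 + 3181*0.081 = 741.66 CFM

741.66 CFM


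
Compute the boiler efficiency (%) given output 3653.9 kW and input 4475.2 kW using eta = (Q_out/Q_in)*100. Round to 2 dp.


eta = (3653.9/4475.2)*100 = 81.65 %

81.65 %


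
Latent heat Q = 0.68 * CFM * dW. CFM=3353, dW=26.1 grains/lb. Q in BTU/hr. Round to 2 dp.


Q = 0.68 * 3353 * 26.1 = 59509.04 BTU/hr

59509.04 BTU/hr


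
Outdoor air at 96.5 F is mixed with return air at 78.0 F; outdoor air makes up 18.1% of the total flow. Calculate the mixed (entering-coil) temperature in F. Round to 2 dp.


T_mix = 78.0 + (18.1/100)*(96.5-78.0) = 81.35 F

81.35 F


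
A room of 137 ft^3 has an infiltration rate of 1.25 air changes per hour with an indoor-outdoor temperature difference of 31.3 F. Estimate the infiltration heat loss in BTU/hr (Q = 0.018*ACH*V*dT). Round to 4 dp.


Q = 0.018 * 1.25 * 137 * 31.3 = 96.4823 BTU/hr

96.4823 BTU/hr


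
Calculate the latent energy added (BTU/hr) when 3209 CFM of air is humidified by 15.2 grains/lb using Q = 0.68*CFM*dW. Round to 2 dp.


Q = 0.68 * 3209 * 15.2 = 33168.22 BTU/hr

33168.22 BTU/hr


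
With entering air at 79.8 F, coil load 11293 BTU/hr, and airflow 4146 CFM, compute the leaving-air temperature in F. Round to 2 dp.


dT = 11293/(1.08*4146) = 2.5221
T_leave = 79.8 - 2.5221 = 77.28 F

77.28 F


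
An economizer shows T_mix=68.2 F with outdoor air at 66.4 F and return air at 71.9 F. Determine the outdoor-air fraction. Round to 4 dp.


frac = (68.2 - 71.9) / (66.4 - 71.9) = 0.6727

0.6727


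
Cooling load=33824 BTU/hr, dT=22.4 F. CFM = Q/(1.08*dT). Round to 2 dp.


CFM = 33824 / (1.08 * 22.4) = 1398.15

1398.15 CFM


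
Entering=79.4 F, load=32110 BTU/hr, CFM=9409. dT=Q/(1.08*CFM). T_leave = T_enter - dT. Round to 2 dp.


dT = 32110/(1.08*9409) = 3.1599
T_leave = 79.4 - 3.1599 = 76.24 F

76.24 F


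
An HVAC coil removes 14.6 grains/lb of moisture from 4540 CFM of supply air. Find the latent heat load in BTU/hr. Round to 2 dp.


Q = 0.68 * 4540 * 14.6 = 45073.12 BTU/hr

45073.12 BTU/hr


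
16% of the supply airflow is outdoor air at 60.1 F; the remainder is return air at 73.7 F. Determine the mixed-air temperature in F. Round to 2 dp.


T_mix = 0.16*60.1 + 0.84*73.7 = 71.52 F

71.52 F


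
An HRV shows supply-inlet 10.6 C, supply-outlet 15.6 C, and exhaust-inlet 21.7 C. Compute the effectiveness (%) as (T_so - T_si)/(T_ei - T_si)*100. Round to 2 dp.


eff = (15.6-10.6)/(21.7-10.6)*100 = 45.05 %

45.05 %


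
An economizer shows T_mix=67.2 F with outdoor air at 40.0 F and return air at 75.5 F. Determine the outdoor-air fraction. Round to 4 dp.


frac = (67.2 - 75.5) / (40.0 - 75.5) = 0.2338

0.2338


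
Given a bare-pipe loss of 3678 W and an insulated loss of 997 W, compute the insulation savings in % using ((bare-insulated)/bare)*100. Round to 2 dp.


Savings = ((3678-997)/3678)*100 = 72.89 %

72.89 %


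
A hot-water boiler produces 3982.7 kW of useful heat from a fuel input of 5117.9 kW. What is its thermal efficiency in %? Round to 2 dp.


eta = (3982.7/5117.9)*100 = 77.82 %

77.82 %


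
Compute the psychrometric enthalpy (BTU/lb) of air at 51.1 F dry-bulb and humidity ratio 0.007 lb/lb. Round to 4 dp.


h = 0.24*51.1 + 0.007*(1061+0.444*51.1) = 19.8498 BTU/lb

19.8498 BTU/lb


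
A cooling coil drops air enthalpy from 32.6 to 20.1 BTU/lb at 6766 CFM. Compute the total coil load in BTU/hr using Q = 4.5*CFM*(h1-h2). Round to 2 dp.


Q = 4.5 * 6766 * (32.6 - 20.1) = 380587.50 BTU/hr

380587.50 BTU/hr


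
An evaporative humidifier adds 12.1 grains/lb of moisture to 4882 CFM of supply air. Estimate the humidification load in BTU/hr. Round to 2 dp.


Q = 0.68 * 4882 * 12.1 = 40169.10 BTU/hr

40169.10 BTU/hr


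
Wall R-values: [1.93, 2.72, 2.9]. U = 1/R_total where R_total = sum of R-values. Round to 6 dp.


R_total = 1.93 + 2.72 + 2.9 = 7.55
U = 1/7.55 = 0.132450

0.132450


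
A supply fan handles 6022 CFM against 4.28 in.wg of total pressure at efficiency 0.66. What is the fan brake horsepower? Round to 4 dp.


BHP = 6022 * 4.28 / (6356 * 0.66) = 6.1441 hp

6.1441 hp


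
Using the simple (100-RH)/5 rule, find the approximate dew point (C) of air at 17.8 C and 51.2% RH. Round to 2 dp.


Td = 17.8 - (100-51.2)/5 = 8.04 C

8.04 C


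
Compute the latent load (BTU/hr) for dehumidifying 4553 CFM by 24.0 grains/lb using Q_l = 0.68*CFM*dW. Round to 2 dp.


Q = 0.68 * 4553 * 24.0 = 74304.96 BTU/hr

74304.96 BTU/hr


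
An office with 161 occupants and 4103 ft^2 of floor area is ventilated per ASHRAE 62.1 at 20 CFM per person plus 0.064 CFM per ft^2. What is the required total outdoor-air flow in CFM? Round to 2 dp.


Total = 161*20 + 4103*0.064 = 3482.59 CFM

3482.59 CFM


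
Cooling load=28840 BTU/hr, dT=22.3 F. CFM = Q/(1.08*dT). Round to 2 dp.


CFM = 28840 / (1.08 * 22.3) = 1197.48

1197.48 CFM


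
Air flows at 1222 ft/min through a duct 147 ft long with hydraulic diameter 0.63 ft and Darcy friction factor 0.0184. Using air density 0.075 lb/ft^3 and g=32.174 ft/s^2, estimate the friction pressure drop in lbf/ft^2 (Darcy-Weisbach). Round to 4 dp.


v_fps = 1222/60 = 20.3667 ft/s
dp = 0.0184*(147/0.63)*0.075*20.3667^2/(2*32.174) = 2.0757 lbf/ft^2

2.0757 lbf/ft^2


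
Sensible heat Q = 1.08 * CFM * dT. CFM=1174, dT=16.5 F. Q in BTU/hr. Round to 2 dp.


Q = 1.08 * 1174 * 16.5 = 20920.68 BTU/hr

20920.68 BTU/hr


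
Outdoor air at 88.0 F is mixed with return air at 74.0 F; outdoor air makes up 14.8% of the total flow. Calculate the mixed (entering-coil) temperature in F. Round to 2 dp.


T_mix = 74.0 + (14.8/100)*(88.0-74.0) = 76.07 F

76.07 F


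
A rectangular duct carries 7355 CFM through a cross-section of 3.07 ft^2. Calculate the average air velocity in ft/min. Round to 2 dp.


V = 7355 / 3.07 = 2395.77 ft/min

2395.77 ft/min


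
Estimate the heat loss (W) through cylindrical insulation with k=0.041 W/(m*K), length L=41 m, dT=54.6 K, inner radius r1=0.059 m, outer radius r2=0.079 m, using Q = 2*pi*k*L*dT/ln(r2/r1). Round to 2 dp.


Q = 2*pi*0.041*41*54.6/ln(0.079/0.059) = 1975.56 W

1975.56 W


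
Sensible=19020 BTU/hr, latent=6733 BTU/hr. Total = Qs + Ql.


Qt = 19020 + 6733 = 25753 BTU/hr

25753 BTU/hr


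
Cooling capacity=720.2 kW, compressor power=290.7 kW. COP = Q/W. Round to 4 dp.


COP = 720.2 / 290.7 = 2.4775

2.4775


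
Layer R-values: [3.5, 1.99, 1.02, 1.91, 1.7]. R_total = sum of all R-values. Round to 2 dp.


R_total = 3.5 + 1.99 + 1.02 + 1.91 + 1.7 = 10.12

10.12


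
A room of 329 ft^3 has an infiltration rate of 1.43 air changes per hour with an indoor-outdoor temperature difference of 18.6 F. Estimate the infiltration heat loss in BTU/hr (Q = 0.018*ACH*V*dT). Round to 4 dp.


Q = 0.018 * 1.43 * 329 * 18.6 = 157.5134 BTU/hr

157.5134 BTU/hr


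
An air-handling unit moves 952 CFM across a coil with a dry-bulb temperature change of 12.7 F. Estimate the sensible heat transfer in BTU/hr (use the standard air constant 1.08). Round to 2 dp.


Q = 1.08 * 952 * 12.7 = 13057.63 BTU/hr

13057.63 BTU/hr


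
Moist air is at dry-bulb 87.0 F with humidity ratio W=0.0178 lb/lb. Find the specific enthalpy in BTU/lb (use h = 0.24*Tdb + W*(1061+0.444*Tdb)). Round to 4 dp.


h = 0.24*87.0 + 0.0178*(1061+0.444*87.0) = 40.4534 BTU/lb

40.4534 BTU/lb


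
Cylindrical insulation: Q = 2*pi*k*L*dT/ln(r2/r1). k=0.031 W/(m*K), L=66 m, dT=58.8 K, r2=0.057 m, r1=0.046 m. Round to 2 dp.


Q = 2*pi*0.031*66*58.8/ln(0.057/0.046) = 3525.48 W

3525.48 W


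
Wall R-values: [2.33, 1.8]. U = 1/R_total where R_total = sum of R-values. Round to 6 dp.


R_total = 2.33 + 1.8 = 4.13
U = 1/4.13 = 0.242131

0.242131


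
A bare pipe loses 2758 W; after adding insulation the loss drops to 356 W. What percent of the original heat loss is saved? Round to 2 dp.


Savings = ((2758-356)/2758)*100 = 87.09 %

87.09 %


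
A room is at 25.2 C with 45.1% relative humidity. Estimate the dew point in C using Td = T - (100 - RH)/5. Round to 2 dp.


Td = 25.2 - (100-45.1)/5 = 14.22 C

14.22 C


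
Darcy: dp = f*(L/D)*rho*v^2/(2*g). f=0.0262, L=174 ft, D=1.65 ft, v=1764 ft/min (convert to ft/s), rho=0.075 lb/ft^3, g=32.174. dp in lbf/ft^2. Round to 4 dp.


v_fps = 1764/60 = 29.4 ft/s
dp = 0.0262*(174/1.65)*0.075*29.4^2/(2*32.174) = 2.7835 lbf/ft^2

2.7835 lbf/ft^2


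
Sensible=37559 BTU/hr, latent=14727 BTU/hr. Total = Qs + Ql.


Qt = 37559 + 14727 = 52286 BTU/hr

52286 BTU/hr


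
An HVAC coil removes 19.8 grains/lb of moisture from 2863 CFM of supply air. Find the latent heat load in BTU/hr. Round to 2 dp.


Q = 0.68 * 2863 * 19.8 = 38547.43 BTU/hr

38547.43 BTU/hr


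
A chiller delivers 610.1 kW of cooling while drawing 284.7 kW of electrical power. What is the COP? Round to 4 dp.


COP = 610.1 / 284.7 = 2.1430

2.1430


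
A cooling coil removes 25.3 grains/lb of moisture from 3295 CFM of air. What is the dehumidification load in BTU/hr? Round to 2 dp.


Q = 0.68 * 3295 * 25.3 = 56687.18 BTU/hr

56687.18 BTU/hr


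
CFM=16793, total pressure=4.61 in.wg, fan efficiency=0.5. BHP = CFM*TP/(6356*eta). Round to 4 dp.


BHP = 16793 * 4.61 / (6356 * 0.5) = 24.3599 hp

24.3599 hp


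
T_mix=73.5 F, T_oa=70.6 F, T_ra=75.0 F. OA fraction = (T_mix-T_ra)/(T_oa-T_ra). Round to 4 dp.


frac = (73.5 - 75.0) / (70.6 - 75.0) = 0.3409

0.3409


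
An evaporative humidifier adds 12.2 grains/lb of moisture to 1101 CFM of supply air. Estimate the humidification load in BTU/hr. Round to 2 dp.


Q = 0.68 * 1101 * 12.2 = 9133.90 BTU/hr

9133.90 BTU/hr


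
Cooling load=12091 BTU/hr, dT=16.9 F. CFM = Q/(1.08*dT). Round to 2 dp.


CFM = 12091 / (1.08 * 16.9) = 662.45

662.45 CFM


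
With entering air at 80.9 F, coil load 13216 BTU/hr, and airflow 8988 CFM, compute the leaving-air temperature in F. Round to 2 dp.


dT = 13216/(1.08*8988) = 1.3615
T_leave = 80.9 - 1.3615 = 79.54 F

79.54 F


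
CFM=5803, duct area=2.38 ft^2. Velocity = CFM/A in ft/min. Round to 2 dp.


V = 5803 / 2.38 = 2438.24 ft/min

2438.24 ft/min


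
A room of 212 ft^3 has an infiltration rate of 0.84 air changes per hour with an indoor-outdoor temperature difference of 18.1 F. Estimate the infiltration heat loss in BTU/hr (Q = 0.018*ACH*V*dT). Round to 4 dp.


Q = 0.018 * 0.84 * 212 * 18.1 = 58.0185 BTU/hr

58.0185 BTU/hr


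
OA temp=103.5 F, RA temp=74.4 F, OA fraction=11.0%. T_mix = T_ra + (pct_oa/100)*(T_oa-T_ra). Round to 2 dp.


T_mix = 74.4 + (11.0/100)*(103.5-74.4) = 77.60 F

77.60 F


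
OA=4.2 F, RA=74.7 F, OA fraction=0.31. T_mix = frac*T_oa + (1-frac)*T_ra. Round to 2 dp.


T_mix = 0.31*4.2 + 0.69*74.7 = 52.85 F

52.85 F


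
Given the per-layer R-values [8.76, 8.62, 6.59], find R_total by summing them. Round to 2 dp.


R_total = 8.76 + 8.62 + 6.59 = 23.97

23.97


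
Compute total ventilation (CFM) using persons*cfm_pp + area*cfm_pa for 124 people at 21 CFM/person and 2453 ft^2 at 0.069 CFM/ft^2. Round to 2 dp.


Total = 124*21 + 2453*0.069 = 2773.26 CFM

2773.26 CFM


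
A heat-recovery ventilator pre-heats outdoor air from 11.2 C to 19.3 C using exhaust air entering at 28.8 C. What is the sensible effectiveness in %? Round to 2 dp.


eff = (19.3-11.2)/(28.8-11.2)*100 = 46.02 %

46.02 %


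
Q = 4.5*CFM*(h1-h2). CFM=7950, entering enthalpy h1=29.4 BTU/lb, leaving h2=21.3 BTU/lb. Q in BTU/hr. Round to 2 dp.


Q = 4.5 * 7950 * (29.4 - 21.3) = 289777.50 BTU/hr

289777.50 BTU/hr


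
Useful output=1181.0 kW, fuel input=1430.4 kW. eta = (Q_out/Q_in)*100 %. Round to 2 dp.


eta = (1181.0/1430.4)*100 = 82.56 %

82.56 %


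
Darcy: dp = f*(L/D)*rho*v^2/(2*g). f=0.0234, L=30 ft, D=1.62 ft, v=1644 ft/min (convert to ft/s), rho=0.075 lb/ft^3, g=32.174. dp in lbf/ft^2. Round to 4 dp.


v_fps = 1644/60 = 27.4 ft/s
dp = 0.0234*(30/1.62)*0.075*27.4^2/(2*32.174) = 0.3792 lbf/ft^2

0.3792 lbf/ft^2


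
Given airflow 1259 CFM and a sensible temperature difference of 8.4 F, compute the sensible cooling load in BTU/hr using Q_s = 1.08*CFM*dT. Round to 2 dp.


Q = 1.08 * 1259 * 8.4 = 11421.65 BTU/hr

11421.65 BTU/hr


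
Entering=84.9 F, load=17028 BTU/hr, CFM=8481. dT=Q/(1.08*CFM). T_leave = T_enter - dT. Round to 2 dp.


dT = 17028/(1.08*8481) = 1.8591
T_leave = 84.9 - 1.8591 = 83.04 F

83.04 F


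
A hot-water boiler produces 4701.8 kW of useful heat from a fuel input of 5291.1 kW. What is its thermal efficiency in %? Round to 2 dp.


eta = (4701.8/5291.1)*100 = 88.86 %

88.86 %


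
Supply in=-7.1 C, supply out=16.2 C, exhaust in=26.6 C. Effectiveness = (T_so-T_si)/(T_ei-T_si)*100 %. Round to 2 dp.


eff = (16.2-(-7.1))/(26.6-(-7.1))*100 = 69.14 %

69.14 %


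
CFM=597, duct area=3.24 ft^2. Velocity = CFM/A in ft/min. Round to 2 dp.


V = 597 / 3.24 = 184.26 ft/min

184.26 ft/min


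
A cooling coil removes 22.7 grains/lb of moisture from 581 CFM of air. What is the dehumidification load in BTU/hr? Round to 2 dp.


Q = 0.68 * 581 * 22.7 = 8968.32 BTU/hr

8968.32 BTU/hr


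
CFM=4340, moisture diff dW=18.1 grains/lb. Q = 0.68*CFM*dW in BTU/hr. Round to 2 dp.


Q = 0.68 * 4340 * 18.1 = 53416.72 BTU/hr

53416.72 BTU/hr


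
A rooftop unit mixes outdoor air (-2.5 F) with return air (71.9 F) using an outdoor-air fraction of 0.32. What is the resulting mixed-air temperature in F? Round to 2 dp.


T_mix = 0.32*(-2.5) + 0.68*71.9 = 48.09 F

48.09 F


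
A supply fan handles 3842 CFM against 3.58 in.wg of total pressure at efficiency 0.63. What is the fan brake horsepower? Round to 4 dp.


BHP = 3842 * 3.58 / (6356 * 0.63) = 3.4349 hp

3.4349 hp


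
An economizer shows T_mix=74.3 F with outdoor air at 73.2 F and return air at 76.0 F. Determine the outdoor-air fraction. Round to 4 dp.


frac = (74.3 - 76.0) / (73.2 - 76.0) = 0.6071

0.6071


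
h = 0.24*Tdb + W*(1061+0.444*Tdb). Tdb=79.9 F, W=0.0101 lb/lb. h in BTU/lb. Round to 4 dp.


h = 0.24*79.9 + 0.0101*(1061+0.444*79.9) = 30.2504 BTU/lb

30.2504 BTU/lb


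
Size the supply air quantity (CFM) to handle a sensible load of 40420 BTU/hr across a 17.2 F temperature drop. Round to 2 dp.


CFM = 40420 / (1.08 * 17.2) = 2175.93

2175.93 CFM


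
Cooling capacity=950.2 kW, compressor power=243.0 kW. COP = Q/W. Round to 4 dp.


COP = 950.2 / 243.0 = 3.9103

3.9103


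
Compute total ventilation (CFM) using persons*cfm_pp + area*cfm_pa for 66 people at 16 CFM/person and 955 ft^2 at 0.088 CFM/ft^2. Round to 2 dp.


Total = 66*16 + 955*0.088 = 1140.04 CFM

1140.04 CFM


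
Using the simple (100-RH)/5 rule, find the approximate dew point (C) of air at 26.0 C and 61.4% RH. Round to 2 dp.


Td = 26.0 - (100-61.4)/5 = 18.28 C

18.28 C


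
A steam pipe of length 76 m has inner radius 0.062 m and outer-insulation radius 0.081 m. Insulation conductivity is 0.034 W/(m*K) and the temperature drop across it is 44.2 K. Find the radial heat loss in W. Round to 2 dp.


Q = 2*pi*0.034*76*44.2/ln(0.081/0.062) = 2684.55 W

2684.55 W


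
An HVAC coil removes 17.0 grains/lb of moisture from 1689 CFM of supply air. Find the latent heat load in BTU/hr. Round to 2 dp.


Q = 0.68 * 1689 * 17.0 = 19524.84 BTU/hr

19524.84 BTU/hr


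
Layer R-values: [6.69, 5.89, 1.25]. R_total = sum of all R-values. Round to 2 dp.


R_total = 6.69 + 5.89 + 1.25 = 13.83

13.83


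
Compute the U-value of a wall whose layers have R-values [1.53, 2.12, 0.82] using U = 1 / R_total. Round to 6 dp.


R_total = 1.53 + 2.12 + 0.82 = 4.47
U = 1/4.47 = 0.223714

0.223714


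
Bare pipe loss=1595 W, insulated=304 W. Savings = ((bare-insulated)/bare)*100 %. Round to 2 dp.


Savings = ((1595-304)/1595)*100 = 80.94 %

80.94 %


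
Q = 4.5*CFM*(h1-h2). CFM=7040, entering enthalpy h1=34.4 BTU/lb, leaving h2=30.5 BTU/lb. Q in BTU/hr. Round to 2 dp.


Q = 4.5 * 7040 * (34.4 - 30.5) = 123552.00 BTU/hr

123552.00 BTU/hr


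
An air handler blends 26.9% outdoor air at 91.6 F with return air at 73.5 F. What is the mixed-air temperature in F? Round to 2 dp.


T_mix = 73.5 + (26.9/100)*(91.6-73.5) = 78.37 F

78.37 F


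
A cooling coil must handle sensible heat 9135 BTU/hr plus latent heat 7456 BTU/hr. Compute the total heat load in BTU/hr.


Qt = 9135 + 7456 = 16591 BTU/hr

16591 BTU/hr


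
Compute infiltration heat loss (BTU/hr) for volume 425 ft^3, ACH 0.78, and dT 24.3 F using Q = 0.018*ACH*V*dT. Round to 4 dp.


Q = 0.018 * 0.78 * 425 * 24.3 = 144.9981 BTU/hr

144.9981 BTU/hr


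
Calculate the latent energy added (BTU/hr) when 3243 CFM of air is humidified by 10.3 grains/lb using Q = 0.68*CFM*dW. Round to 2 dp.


Q = 0.68 * 3243 * 10.3 = 22713.97 BTU/hr

22713.97 BTU/hr


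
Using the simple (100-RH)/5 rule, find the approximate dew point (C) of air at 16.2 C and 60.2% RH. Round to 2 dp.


Td = 16.2 - (100-60.2)/5 = 8.24 C

8.24 C


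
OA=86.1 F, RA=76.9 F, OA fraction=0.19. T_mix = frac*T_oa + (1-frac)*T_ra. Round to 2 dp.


T_mix = 0.19*86.1 + 0.81*76.9 = 78.65 F

78.65 F


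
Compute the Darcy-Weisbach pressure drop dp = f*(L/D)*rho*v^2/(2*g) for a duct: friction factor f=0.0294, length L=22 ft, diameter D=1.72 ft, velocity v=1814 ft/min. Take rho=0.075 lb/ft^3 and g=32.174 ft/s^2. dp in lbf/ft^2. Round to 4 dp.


v_fps = 1814/60 = 30.2333 ft/s
dp = 0.0294*(22/1.72)*0.075*30.2333^2/(2*32.174) = 0.4006 lbf/ft^2

0.4006 lbf/ft^2


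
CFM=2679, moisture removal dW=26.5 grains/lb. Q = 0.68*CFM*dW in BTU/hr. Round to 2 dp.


Q = 0.68 * 2679 * 26.5 = 48275.58 BTU/hr

48275.58 BTU/hr


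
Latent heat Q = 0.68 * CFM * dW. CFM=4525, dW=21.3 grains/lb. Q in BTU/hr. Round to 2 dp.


Q = 0.68 * 4525 * 21.3 = 65540.10 BTU/hr

65540.10 BTU/hr


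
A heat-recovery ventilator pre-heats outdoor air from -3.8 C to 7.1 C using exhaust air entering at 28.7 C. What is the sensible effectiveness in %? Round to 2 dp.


eff = (7.1-(-3.8))/(28.7-(-3.8))*100 = 33.54 %

33.54 %


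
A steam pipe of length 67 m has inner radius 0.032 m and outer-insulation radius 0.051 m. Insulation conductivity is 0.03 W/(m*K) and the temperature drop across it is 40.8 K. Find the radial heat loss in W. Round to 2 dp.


Q = 2*pi*0.03*67*40.8/ln(0.051/0.032) = 1105.52 W

1105.52 W


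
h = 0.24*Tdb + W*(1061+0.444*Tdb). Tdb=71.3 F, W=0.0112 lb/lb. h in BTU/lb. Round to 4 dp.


h = 0.24*71.3 + 0.0112*(1061+0.444*71.3) = 29.3498 BTU/lb

29.3498 BTU/lb


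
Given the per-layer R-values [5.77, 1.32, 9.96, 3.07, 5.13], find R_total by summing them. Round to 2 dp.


R_total = 5.77 + 1.32 + 9.96 + 3.07 + 5.13 = 25.25

25.25


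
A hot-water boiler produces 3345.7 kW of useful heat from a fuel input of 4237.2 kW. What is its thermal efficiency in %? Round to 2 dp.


eta = (3345.7/4237.2)*100 = 78.96 %

78.96 %


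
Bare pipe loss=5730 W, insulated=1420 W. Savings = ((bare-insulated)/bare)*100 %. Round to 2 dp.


Savings = ((5730-1420)/5730)*100 = 75.22 %

75.22 %


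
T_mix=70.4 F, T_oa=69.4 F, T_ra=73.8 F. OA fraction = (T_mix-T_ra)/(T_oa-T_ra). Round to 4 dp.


frac = (70.4 - 73.8) / (69.4 - 73.8) = 0.7727

0.7727


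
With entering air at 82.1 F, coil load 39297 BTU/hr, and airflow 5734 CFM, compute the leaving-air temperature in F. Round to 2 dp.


dT = 39297/(1.08*5734) = 6.3457
T_leave = 82.1 - 6.3457 = 75.75 F

75.75 F


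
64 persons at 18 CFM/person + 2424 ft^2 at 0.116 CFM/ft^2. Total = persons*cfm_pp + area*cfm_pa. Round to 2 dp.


Total = 64*18 + 2424*0.116 = 1433.18 CFM

1433.18 CFM


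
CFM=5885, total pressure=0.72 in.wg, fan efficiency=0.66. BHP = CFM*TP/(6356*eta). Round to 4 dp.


BHP = 5885 * 0.72 / (6356 * 0.66) = 1.0101 hp

1.0101 hp


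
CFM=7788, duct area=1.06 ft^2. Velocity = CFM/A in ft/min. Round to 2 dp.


V = 7788 / 1.06 = 7347.17 ft/min

7347.17 ft/min


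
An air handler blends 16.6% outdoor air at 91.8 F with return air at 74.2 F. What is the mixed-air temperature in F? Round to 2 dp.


T_mix = 74.2 + (16.6/100)*(91.8-74.2) = 77.12 F

77.12 F


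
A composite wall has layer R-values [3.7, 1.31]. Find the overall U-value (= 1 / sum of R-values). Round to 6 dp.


R_total = 3.7 + 1.31 = 5.01
U = 1/5.01 = 0.199601

0.199601


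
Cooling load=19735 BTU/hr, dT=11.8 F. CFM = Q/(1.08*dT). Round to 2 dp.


CFM = 19735 / (1.08 * 11.8) = 1548.57

1548.57 CFM


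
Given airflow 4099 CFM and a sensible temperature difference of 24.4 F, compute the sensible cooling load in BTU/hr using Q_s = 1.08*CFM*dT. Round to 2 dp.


Q = 1.08 * 4099 * 24.4 = 108016.85 BTU/hr

108016.85 BTU/hr


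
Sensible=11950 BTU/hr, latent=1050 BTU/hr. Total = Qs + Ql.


Qt = 11950 + 1050 = 13000 BTU/hr

13000 BTU/hr


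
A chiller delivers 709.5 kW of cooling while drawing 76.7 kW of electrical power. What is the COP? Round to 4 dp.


COP = 709.5 / 76.7 = 9.2503

9.2503


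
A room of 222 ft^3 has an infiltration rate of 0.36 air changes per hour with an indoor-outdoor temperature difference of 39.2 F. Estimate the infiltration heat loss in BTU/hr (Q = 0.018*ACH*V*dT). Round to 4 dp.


Q = 0.018 * 0.36 * 222 * 39.2 = 56.3916 BTU/hr

56.3916 BTU/hr


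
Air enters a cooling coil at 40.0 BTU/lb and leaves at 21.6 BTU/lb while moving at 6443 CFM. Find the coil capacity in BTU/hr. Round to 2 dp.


Q = 4.5 * 6443 * (40.0 - 21.6) = 533480.40 BTU/hr

533480.40 BTU/hr


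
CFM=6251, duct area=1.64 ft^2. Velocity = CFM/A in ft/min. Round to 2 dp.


V = 6251 / 1.64 = 3811.59 ft/min

3811.59 ft/min


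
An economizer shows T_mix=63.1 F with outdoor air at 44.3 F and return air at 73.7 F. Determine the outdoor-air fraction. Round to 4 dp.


frac = (63.1 - 73.7) / (44.3 - 73.7) = 0.3605

0.3605


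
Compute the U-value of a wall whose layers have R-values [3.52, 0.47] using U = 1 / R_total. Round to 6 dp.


R_total = 3.52 + 0.47 = 3.99
U = 1/3.99 = 0.250627

0.250627


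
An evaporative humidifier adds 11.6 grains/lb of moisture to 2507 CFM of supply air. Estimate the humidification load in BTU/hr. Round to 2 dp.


Q = 0.68 * 2507 * 11.6 = 19775.22 BTU/hr

19775.22 BTU/hr


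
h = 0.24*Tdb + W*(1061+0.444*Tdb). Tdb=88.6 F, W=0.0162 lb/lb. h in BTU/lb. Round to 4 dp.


h = 0.24*88.6 + 0.0162*(1061+0.444*88.6) = 39.0895 BTU/lb

39.0895 BTU/lb


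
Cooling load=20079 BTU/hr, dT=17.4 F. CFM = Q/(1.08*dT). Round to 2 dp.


CFM = 20079 / (1.08 * 17.4) = 1068.49

1068.49 CFM


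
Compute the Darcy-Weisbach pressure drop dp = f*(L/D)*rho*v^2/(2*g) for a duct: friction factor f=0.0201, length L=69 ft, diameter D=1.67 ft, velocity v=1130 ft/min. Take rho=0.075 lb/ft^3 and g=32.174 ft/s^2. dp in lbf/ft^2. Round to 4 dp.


v_fps = 1130/60 = 18.8333 ft/s
dp = 0.0201*(69/1.67)*0.075*18.8333^2/(2*32.174) = 0.3433 lbf/ft^2

0.3433 lbf/ft^2


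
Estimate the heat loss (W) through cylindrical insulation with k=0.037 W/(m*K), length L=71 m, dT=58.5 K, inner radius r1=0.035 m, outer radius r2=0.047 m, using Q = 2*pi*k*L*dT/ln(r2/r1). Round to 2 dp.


Q = 2*pi*0.037*71*58.5/ln(0.047/0.035) = 3275.44 W

3275.44 W


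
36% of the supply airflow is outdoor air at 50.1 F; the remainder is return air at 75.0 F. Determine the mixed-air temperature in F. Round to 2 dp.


T_mix = 0.36*50.1 + 0.64*75.0 = 66.04 F

66.04 F


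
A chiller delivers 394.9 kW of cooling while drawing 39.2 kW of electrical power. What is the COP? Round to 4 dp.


COP = 394.9 / 39.2 = 10.0740

10.0740


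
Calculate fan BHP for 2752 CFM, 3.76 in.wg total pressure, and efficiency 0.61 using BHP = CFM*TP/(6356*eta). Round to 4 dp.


BHP = 2752 * 3.76 / (6356 * 0.61) = 2.6688 hp

2.6688 hp


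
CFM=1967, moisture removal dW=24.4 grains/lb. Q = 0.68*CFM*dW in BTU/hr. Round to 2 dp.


Q = 0.68 * 1967 * 24.4 = 32636.46 BTU/hr

32636.46 BTU/hr


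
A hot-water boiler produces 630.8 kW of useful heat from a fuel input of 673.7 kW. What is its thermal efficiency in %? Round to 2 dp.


eta = (630.8/673.7)*100 = 93.63 %

93.63 %


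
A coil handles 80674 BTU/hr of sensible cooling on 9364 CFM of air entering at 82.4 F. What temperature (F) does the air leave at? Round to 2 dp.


dT = 80674/(1.08*9364) = 7.9772
T_leave = 82.4 - 7.9772 = 74.42 F

74.42 F


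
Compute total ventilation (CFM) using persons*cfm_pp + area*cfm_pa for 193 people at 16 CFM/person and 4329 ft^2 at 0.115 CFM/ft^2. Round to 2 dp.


Total = 193*16 + 4329*0.115 = 3585.84 CFM

3585.84 CFM


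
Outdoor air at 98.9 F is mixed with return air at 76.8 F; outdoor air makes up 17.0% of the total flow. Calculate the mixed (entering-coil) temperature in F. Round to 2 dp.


T_mix = 76.8 + (17.0/100)*(98.9-76.8) = 80.56 F

80.56 F


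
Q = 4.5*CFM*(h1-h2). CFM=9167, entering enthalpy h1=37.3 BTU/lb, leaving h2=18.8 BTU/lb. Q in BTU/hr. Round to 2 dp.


Q = 4.5 * 9167 * (37.3 - 18.8) = 763152.75 BTU/hr

763152.75 BTU/hr


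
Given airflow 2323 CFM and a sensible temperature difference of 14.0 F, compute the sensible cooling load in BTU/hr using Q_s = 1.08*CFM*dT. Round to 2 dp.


Q = 1.08 * 2323 * 14.0 = 35123.76 BTU/hr

35123.76 BTU/hr


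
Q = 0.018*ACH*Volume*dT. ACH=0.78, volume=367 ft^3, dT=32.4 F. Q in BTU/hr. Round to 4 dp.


Q = 0.018 * 0.78 * 367 * 32.4 = 166.9468 BTU/hr

166.9468 BTU/hr


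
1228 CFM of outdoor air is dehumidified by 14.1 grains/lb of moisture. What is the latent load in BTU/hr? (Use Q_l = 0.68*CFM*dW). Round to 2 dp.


Q = 0.68 * 1228 * 14.1 = 11774.06 BTU/hr

11774.06 BTU/hr


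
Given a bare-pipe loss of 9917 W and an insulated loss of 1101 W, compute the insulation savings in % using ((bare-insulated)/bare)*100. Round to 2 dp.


Savings = ((9917-1101)/9917)*100 = 88.90 %

88.90 %


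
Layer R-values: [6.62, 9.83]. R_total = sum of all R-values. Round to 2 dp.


R_total = 6.62 + 9.83 = 16.45

16.45


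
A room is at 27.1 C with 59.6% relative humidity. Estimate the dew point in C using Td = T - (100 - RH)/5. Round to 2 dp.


Td = 27.1 - (100-59.6)/5 = 19.02 C

19.02 C


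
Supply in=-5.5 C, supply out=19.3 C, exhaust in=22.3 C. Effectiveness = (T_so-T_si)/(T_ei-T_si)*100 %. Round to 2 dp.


eff = (19.3-(-5.5))/(22.3-(-5.5))*100 = 89.21 %

89.21 %


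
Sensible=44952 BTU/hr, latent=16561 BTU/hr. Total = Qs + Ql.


Qt = 44952 + 16561 = 61513 BTU/hr

61513 BTU/hr


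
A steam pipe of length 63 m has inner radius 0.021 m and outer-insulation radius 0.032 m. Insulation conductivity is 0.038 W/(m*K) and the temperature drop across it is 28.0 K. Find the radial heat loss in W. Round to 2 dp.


Q = 2*pi*0.038*63*28.0/ln(0.032/0.021) = 999.91 W

999.91 W


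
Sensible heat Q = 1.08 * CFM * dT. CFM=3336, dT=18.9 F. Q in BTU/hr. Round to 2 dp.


Q = 1.08 * 3336 * 18.9 = 68094.43 BTU/hr

68094.43 BTU/hr


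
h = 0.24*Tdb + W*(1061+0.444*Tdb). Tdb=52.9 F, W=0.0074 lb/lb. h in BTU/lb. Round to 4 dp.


h = 0.24*52.9 + 0.0074*(1061+0.444*52.9) = 20.7212 BTU/lb

20.7212 BTU/lb


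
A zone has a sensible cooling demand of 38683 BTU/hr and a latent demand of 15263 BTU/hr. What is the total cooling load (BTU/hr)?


Qt = 38683 + 15263 = 53946 BTU/hr

53946 BTU/hr


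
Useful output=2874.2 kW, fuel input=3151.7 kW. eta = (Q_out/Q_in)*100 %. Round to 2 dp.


eta = (2874.2/3151.7)*100 = 91.20 %

91.20 %


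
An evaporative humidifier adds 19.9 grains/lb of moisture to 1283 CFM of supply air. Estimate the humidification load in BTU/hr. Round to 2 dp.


Q = 0.68 * 1283 * 19.9 = 17361.56 BTU/hr

17361.56 BTU/hr


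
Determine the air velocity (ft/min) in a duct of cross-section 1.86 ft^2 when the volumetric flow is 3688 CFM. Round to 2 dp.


V = 3688 / 1.86 = 1982.80 ft/min

1982.80 ft/min


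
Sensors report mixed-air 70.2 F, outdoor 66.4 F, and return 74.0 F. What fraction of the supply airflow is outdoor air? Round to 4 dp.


frac = (70.2 - 74.0) / (66.4 - 74.0) = 0.5000

0.5000


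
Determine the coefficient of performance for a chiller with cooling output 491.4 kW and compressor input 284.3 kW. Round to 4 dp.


COP = 491.4 / 284.3 = 1.7285

1.7285


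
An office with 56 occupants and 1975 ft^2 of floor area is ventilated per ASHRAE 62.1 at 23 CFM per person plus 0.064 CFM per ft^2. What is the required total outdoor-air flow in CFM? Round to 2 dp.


Total = 56*23 + 1975*0.064 = 1414.40 CFM

1414.40 CFM


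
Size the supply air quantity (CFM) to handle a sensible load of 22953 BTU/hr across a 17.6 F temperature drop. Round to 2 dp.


CFM = 22953 / (1.08 * 17.6) = 1207.54

1207.54 CFM


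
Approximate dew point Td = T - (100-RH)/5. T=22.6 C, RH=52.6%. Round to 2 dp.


Td = 22.6 - (100-52.6)/5 = 13.12 C

13.12 C


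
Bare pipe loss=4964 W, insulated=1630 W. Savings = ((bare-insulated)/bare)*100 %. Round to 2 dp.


Savings = ((4964-1630)/4964)*100 = 67.16 %

67.16 %


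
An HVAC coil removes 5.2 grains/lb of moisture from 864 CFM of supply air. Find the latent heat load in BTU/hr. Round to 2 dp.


Q = 0.68 * 864 * 5.2 = 3055.10 BTU/hr

3055.10 BTU/hr
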